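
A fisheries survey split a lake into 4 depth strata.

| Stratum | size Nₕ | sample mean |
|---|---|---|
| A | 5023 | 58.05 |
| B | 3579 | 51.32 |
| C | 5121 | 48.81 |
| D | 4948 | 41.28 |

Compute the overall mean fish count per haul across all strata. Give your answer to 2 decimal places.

49.78

N = 5023 + 3579 + 5121 + 4948 = 18671.
The stratified mean weights each stratum mean by its population share Nₕ/N.
Σ Nₕx̄ₕ = 5023·58.05 + 3579·51.32 + 5121·48.81 + 4948·41.28 = 291585.15 + 183674.28 + 249956.01 + 204253.44 = 929468.88.
Divide by N: 929468.88 / 18671 = 49.7814... → 49.78.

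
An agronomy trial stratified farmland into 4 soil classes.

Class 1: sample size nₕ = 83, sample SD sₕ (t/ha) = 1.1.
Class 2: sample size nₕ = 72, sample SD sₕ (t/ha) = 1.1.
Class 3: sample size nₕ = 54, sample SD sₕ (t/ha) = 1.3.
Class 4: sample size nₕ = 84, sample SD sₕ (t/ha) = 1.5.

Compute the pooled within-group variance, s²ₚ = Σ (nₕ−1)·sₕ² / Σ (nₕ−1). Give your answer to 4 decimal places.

1.5967

1: (83−1)·1.1² = 82·1.21 = 99.22
2: (72−1)·1.1² = 71·1.21 = 85.91
3: (54−1)·1.3² = 53·1.69 = 89.57
4: (84−1)·1.5² = 83·2.25 = 186.75
Numerator = 461.45; denominator = Σ(nₕ−1) = 289.
s²ₚ = 461.45/289 = 1.596713... → 1.5967.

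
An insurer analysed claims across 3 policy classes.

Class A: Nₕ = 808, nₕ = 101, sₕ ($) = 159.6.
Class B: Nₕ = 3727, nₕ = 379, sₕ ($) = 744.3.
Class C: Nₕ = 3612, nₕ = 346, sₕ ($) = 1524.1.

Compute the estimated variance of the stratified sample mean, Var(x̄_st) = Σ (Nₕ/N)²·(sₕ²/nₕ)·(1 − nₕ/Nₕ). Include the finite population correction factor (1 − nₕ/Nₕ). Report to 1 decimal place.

N = 8147; Wₕ = Nₕ/N.
class A: (808/8147)²·159.6²/101·(1 − 101/808) = 2.1706
class B: (3727/8147)²·744.3²/379·(1 − 379/3727) = 274.7934
class C: (3612/8147)²·1524.1²/346·(1 − 346/3612) = 1193.2167
Sum = 1470.1806 → 1470.2.

1470.2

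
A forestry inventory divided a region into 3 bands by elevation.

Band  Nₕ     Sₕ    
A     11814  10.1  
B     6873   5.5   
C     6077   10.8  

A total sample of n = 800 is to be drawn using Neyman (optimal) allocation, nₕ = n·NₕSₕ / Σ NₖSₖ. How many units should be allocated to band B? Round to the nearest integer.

136

A: NₕSₕ = 11814·10.1 = 119321.4
B: NₕSₕ = 6873·5.5 = 37801.5
C: NₕSₕ = 6077·10.8 = 65631.6
Σ NₕSₕ = 222754.5.
n_B = 800·37801.5/222754.5 = 135.760... → 136.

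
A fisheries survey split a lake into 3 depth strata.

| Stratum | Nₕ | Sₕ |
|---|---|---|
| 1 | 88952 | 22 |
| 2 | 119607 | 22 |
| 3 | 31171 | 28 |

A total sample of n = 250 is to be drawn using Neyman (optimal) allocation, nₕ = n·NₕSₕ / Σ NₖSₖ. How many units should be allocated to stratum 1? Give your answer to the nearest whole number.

90

Σ NₕSₕ = 88952·22 + 119607·22 + 31171·28 = 5461086.
Share for 1: 1956944/5461086 = 0.35834.
n_1 = 250 × 0.35834 = 89.586... → 90.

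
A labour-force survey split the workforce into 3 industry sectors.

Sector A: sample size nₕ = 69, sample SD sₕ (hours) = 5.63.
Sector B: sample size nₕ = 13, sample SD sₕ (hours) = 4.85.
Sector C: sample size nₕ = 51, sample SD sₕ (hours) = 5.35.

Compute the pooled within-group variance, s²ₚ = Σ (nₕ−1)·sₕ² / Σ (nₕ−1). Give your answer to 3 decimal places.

A: (69−1)·5.63² = 68·31.6969 = 2155.3892
B: (13−1)·4.85² = 12·23.5225 = 282.27
C: (51−1)·5.35² = 50·28.6225 = 1431.125
Numerator = 3868.7842; denominator = Σ(nₕ−1) = 130.
s²ₚ = 3868.7842/130 = 29.75988... → 29.760.

29.760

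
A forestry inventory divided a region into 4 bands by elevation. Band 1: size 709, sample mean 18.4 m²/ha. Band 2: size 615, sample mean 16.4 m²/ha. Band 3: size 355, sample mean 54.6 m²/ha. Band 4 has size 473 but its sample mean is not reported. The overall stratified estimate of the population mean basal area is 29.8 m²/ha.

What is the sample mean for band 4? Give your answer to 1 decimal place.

45.7

Σ Nₕx̄ₕ = N·μ, so 473·x̄_4 = 2152·29.8 − (709·18.4 + 615·16.4 + 355·54.6).
= 64129.6 − 42514.6 = 21615.
x̄_4 = 21615 / 473 = 45.698... → 45.7.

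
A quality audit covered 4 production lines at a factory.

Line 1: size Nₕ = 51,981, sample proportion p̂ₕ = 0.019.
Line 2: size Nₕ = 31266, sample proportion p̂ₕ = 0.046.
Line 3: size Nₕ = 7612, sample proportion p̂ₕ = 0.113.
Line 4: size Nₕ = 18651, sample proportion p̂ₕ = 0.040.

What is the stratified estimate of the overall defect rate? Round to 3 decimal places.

0.037

Wₕ = Nₕ/N with N = 109510: 0.4747, 0.2855, 0.0695, 0.1703.
p̂_st = 0.4747·0.019 + 0.2855·0.046 + 0.0695·0.113 + 0.1703·0.040 ≈ 0.03682... → 0.037.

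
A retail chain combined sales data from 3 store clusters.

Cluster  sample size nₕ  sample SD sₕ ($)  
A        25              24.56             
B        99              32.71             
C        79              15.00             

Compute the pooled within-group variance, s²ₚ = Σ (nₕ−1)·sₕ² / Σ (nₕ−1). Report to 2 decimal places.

Degrees of freedom: 24 + 98 + 78 = 200.
Σ(nₕ−1)sₕ² = 24·603.1936 + 98·1069.9441 + 78·225 = 136881.1682.
s²ₚ = 136881.1682 / 200 = 684.4058... → 684.41.

684.41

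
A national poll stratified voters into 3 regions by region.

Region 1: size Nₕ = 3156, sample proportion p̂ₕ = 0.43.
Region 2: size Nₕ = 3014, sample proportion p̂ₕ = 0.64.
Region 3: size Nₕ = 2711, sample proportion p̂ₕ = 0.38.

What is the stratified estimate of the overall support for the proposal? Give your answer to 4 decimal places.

0.4860

N = 3156 + 3014 + 2711 = 8881.
Overall proportion = Σ (Nₕ/N)·p̂ₕ.
Σ Nₕp̂ₕ = 1357.08 + 1928.96 + 1030.18 = 4316.22.
4316.22 / 8881 = 0.486006... → 0.4860.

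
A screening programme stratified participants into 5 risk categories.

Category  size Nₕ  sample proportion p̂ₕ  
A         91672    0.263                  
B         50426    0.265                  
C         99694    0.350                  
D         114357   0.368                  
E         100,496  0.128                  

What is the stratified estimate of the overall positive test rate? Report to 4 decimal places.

0.2788

Wₕ = Nₕ/N with N = 456645: 0.2008, 0.1104, 0.2183, 0.2504, 0.2201.
p̂_st = 0.2008·0.263 + 0.1104·0.265 + 0.2183·0.350 + 0.2504·0.368 + 0.2201·0.128 ≈ 0.278799... → 0.2788.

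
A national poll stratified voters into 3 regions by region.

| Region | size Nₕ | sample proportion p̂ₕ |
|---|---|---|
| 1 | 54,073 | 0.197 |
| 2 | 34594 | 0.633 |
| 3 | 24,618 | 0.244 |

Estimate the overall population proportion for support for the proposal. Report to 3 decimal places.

Wₕ = Nₕ/N with N = 113285: 0.4773, 0.3054, 0.2173.
p̂_st = 0.4773·0.197 + 0.3054·0.633 + 0.2173·0.244 ≈ 0.34036... → 0.340.

0.340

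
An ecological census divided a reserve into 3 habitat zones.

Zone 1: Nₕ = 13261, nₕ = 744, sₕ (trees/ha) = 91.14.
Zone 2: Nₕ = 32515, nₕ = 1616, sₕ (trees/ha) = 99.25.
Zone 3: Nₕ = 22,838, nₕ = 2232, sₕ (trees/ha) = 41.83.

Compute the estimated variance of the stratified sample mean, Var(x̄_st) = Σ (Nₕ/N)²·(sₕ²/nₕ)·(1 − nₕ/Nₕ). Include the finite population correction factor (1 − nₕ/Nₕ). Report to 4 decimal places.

1.7728

N = 68614. Term for each stratum: Wₕ²sₕ²/nₕ·(1−nₕ/Nₕ).
Var(x̄_st) = 0.3936372 + 1.3008355 + 0.0783624 = 1.7728351 → 1.7728.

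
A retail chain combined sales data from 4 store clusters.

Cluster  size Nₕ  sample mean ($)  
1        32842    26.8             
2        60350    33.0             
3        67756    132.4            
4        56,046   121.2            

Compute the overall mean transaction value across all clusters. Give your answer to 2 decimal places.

85.88

N = 216994; weights Wₕ = Nₕ/N = (0.1513, 0.2781, 0.3122, 0.2583).
x̄_st = Σ Wₕ·x̄ₕ = 0.1513·26.8 + 0.2781·33.0 + 0.3122·132.4 + 0.2583·121.2 ≈ 85.8797...
→ 85.88.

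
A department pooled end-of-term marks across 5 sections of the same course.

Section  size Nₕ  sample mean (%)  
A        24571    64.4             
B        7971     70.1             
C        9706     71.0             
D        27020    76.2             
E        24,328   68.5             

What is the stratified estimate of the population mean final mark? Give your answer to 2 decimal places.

N = 24571 + 7971 + 9706 + 27020 + 24328 = 93596.
Overall mean = Σ (Nₕ/N)·x̄ₕ — weight by population share, not a simple average.
Σ Nₕx̄ₕ = 24571·64.4 + 7971·70.1 + 9706·71.0 + 27020·76.2 + 24328·68.5 = 1582372.4 + 558767.1 + 689126 + 2058924 + 1666468 = 6555657.5.
Divide by N: 6555657.5 / 93596 = 70.0421... → 70.04.

70.04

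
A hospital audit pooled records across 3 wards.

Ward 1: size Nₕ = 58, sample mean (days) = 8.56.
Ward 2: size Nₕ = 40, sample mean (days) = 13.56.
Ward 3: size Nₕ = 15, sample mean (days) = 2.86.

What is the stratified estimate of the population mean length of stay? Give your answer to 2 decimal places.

N = 58 + 40 + 15 = 113.
The stratified mean weights each stratum mean by its population share Nₕ/N.
Σ Nₕx̄ₕ = 58·8.56 + 40·13.56 + 15·2.86 = 496.48 + 542.4 + 42.9 = 1081.78.
Divide by N: 1081.78 / 113 = 9.5733... → 9.57.

9.57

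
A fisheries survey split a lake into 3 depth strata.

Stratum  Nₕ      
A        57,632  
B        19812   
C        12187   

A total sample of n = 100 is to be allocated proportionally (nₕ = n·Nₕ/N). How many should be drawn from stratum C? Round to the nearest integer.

14

Share of stratum C = 12187/89631 = 0.13597.
Allocate 100 × 0.13597 = 13.597... → 14.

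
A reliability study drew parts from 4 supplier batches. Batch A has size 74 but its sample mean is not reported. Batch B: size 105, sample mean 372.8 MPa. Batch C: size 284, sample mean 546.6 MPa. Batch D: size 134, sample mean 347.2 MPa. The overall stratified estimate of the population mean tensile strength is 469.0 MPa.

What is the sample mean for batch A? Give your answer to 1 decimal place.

N = 74 + 105 + 284 + 134 = 597.
Overall total = μ·N = 469.0·597 = 279993.
Subtract the known strata: 105·372.8 + 284·546.6 + 134·347.2 = 240903.2.
Remaining total for batch A: 279993 − 240903.2 = 39089.8.
Divide by its size: 39089.8 / 74 = 528.241... → 528.2.

528.2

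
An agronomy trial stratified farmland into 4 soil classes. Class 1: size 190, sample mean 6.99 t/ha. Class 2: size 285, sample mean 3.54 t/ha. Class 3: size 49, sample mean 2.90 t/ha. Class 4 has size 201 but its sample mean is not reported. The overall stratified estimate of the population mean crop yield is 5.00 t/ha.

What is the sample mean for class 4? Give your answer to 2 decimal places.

N = 190 + 285 + 49 + 201 = 725.
Overall total = μ·N = 5.00·725 = 3625.
Subtract the known strata: 190·6.99 + 285·3.54 + 49·2.90 = 2479.1.
Remaining total for class 4: 3625 − 2479.1 = 1145.9.
Divide by its size: 1145.9 / 201 = 5.7010... → 5.70.

5.70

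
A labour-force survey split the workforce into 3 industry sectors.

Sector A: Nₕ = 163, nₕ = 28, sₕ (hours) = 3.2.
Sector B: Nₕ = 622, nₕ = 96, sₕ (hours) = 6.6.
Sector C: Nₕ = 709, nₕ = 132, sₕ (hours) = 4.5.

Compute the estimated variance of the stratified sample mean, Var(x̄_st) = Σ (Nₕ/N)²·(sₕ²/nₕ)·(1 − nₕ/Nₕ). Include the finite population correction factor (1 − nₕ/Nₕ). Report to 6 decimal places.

0.098233

N = 1494. Term for each stratum: Wₕ²sₕ²/nₕ·(1−nₕ/Nₕ).
Var(x̄_st) = 0.003605472 + 0.066510708 + 0.028117192 = 0.098233372 → 0.098233.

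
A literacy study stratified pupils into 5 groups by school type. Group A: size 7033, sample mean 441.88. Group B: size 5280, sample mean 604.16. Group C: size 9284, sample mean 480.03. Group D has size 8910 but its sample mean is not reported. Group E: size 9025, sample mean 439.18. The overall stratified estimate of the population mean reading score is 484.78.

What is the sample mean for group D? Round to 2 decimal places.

Σ Nₕx̄ₕ = N·μ, so 8910·x̄_D = 39532·484.78 − (7033·441.88 + 5280·604.16 + 9284·480.03 + 9025·439.18).
= 19164322.96 − 14717904.86 = 4446418.1.
x̄_D = 4446418.1 / 8910 = 499.0368... → 499.04.

499.04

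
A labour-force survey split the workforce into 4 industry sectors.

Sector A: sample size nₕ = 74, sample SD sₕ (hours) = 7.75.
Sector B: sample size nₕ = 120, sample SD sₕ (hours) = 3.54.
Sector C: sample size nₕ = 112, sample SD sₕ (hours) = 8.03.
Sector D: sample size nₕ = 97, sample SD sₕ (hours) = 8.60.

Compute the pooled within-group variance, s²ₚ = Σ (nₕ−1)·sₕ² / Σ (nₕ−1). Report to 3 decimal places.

50.460

A: (74−1)·7.75² = 73·60.0625 = 4384.5625
B: (120−1)·3.54² = 119·12.5316 = 1491.2604
C: (112−1)·8.03² = 111·64.4809 = 7157.3799
D: (97−1)·8.60² = 96·73.96 = 7100.16
Numerator = 20133.3628; denominator = Σ(nₕ−1) = 399.
s²ₚ = 20133.3628/399 = 50.45956... → 50.460.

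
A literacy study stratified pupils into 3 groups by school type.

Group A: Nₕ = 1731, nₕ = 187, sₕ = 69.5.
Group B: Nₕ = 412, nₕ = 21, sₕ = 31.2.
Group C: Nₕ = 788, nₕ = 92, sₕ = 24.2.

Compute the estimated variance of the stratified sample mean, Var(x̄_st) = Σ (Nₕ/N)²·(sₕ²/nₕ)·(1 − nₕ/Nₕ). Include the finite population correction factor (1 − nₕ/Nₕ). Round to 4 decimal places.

N = 2931; Wₕ = Nₕ/N.
group A: (1731/2931)²·69.5²/187·(1 − 187/1731) = 8.0360148
group B: (412/2931)²·31.2²/21·(1 − 21/412) = 0.8692250
group C: (788/2931)²·24.2²/92·(1 − 92/788) = 0.4063935
Sum = 9.3116333 → 9.3116.

9.3116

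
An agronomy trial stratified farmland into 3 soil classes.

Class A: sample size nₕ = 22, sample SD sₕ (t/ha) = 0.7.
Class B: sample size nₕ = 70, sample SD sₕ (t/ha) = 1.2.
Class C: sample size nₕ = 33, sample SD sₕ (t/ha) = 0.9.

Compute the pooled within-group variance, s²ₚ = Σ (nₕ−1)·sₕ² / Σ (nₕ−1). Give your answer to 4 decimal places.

Degrees of freedom: 21 + 69 + 32 = 122.
Σ(nₕ−1)sₕ² = 21·0.49 + 69·1.44 + 32·0.81 = 135.57.
s²ₚ = 135.57 / 122 = 1.111230... → 1.1112.

1.1112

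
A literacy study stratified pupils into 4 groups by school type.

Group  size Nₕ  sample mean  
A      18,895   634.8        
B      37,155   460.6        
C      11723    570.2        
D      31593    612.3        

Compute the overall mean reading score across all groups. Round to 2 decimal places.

N = 99366; weights Wₕ = Nₕ/N = (0.1902, 0.3739, 0.1180, 0.3179).
x̄_st = Σ Wₕ·x̄ₕ = 0.1902·634.8 + 0.3739·460.6 + 0.1180·570.2 + 0.3179·612.3 ≈ 554.8879...
→ 554.89.

554.89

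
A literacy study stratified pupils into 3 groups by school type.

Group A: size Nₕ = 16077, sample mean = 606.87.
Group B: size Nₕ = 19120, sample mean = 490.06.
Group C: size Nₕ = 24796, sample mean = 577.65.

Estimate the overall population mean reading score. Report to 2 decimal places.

557.57

N = 59993; weights Wₕ = Nₕ/N = (0.2680, 0.3187, 0.4133).
x̄_st = Σ Wₕ·x̄ₕ = 0.2680·606.87 + 0.3187·490.06 + 0.4133·577.65 ≈ 557.5651...
→ 557.57.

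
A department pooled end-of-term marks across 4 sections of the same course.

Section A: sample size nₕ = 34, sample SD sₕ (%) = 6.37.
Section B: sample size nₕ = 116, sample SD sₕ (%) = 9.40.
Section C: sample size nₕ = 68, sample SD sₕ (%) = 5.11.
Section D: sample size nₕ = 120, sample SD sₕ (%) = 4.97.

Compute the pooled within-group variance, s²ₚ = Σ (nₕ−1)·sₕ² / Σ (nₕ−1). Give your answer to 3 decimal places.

A: (34−1)·6.37² = 33·40.5769 = 1339.0377
B: (116−1)·9.40² = 115·88.36 = 10161.4
C: (68−1)·5.11² = 67·26.1121 = 1749.5107
D: (120−1)·4.97² = 119·24.7009 = 2939.4071
Numerator = 16189.3555; denominator = Σ(nₕ−1) = 334.
s²ₚ = 16189.3555/334 = 48.47112... → 48.471.

48.471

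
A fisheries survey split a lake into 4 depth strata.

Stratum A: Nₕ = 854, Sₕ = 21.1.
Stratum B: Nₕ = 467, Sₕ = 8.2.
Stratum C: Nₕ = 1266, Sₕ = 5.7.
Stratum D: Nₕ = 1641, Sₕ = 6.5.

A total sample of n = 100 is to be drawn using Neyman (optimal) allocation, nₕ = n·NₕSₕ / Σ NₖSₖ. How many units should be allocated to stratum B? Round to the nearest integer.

Σ NₕSₕ = 854·21.1 + 467·8.2 + 1266·5.7 + 1641·6.5 = 39731.5.
Share for B: 3829.4/39731.5 = 0.09638.
n_B = 100 × 0.09638 = 9.638... → 10.

10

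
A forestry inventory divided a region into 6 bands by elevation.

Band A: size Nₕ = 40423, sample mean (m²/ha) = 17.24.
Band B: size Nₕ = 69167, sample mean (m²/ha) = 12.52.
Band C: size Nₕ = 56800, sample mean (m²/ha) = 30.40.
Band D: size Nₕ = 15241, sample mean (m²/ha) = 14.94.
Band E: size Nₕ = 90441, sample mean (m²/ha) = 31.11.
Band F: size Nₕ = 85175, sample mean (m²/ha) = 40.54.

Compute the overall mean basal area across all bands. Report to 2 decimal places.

27.39

N = 40423 + 69167 + 56800 + 15241 + 90441 + 85175 = 357247.
The stratified mean weights each stratum mean by its population share Nₕ/N.
Σ Nₕx̄ₕ = 40423·17.24 + 69167·12.52 + 56800·30.40 + 15241·14.94 + 90441·31.11 + 85175·40.54 = 696892.52 + 865970.84 + 1726720 + 227700.54 + 2813619.51 + 3452994.5 = 9783897.91.
Divide by N: 9783897.91 / 357247 = 27.3869... → 27.39.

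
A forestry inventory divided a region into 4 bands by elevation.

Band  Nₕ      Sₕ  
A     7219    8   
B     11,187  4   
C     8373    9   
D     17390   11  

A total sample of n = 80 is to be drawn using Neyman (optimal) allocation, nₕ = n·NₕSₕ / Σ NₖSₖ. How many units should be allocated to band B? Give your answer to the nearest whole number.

Σ NₕSₕ = 7219·8 + 11187·4 + 8373·9 + 17390·11 = 369147.
Share for B: 44748/369147 = 0.12122.
n_B = 80 × 0.12122 = 9.698... → 10.

10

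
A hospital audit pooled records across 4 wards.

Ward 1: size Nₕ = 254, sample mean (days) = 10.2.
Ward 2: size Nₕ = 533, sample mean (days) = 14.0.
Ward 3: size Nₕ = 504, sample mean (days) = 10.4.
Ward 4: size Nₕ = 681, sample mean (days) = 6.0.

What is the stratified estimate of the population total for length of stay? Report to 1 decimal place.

1: 254·10.2 = 2590.8
2: 533·14.0 = 7462
3: 504·10.4 = 5241.6
4: 681·6.0 = 4086
τ̂ = Σ Nₕx̄ₕ = 19380.4.

19380.4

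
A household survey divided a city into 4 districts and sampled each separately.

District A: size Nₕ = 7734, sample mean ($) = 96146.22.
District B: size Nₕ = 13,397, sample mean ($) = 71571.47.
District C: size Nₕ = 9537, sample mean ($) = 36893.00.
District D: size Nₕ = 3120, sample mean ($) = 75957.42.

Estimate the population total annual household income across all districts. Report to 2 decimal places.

Population total = Σ Nₕ·x̄ₕ (each stratum's size times its mean).
7734·96146.22 + 13397·71571.47 + 9537·36893.00 + 3120·75957.42 = 743594865.48 + 958842983.59 + 351848541 + 236987150.4 = 2291273540.47.

2291273540.47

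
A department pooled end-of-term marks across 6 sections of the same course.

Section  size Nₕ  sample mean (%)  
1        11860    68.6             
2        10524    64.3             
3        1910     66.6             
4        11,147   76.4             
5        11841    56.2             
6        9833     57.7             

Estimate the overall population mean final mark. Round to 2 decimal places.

64.82

N = 57115; weights Wₕ = Nₕ/N = (0.2077, 0.1843, 0.0334, 0.1952, 0.2073, 0.1722).
x̄_st = Σ Wₕ·x̄ₕ = 0.2077·68.6 + 0.1843·64.3 + 0.0334·66.6 + 0.1952·76.4 + 0.2073·56.2 + 0.1722·57.7 ≈ 64.8158...
→ 64.82.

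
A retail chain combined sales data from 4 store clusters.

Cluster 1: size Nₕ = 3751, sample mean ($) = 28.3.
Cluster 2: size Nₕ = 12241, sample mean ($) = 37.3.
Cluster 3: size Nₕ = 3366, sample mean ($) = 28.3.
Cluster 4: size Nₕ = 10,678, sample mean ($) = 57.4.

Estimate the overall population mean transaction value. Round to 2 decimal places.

42.31

N = 3751 + 12241 + 3366 + 10678 = 30036.
Overall mean = Σ (Nₕ/N)·x̄ₕ — weight by population share, not a simple average.
Σ Nₕx̄ₕ = 3751·28.3 + 12241·37.3 + 3366·28.3 + 10678·57.4 = 106153.3 + 456589.3 + 95257.8 + 612917.2 = 1270917.6.
Divide by N: 1270917.6 / 30036 = 42.3131... → 42.31.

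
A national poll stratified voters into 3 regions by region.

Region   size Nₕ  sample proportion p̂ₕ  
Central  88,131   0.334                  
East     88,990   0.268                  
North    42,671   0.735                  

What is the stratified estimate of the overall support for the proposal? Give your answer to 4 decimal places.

N = 88131 + 88990 + 42671 = 219792.
Overall proportion = Σ (Nₕ/N)·p̂ₕ.
Σ Nₕp̂ₕ = 29435.754 + 23849.32 + 31363.185 = 84648.259.
84648.259 / 219792 = 0.385129... → 0.3851.

0.3851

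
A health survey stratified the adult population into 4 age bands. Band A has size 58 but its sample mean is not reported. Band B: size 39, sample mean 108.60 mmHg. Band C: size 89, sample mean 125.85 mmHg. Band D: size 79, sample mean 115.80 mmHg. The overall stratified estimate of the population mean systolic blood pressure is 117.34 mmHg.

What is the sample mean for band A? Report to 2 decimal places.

N = 58 + 39 + 89 + 79 = 265.
Overall total = μ·N = 117.34·265 = 31095.1.
Subtract the known strata: 39·108.60 + 89·125.85 + 79·115.80 = 24584.25.
Remaining total for band A: 31095.1 − 24584.25 = 6510.85.
Divide by its size: 6510.85 / 58 = 112.2560... → 112.26.

112.26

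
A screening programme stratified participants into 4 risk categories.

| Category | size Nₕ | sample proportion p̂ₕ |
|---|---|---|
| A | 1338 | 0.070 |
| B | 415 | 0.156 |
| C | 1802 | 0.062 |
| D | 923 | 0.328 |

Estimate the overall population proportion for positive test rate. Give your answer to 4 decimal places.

Wₕ = Nₕ/N with N = 4478: 0.2988, 0.0927, 0.4024, 0.2061.
p̂_st = 0.2988·0.070 + 0.0927·0.156 + 0.4024·0.062 + 0.2061·0.328 ≈ 0.127929... → 0.1279.

0.1279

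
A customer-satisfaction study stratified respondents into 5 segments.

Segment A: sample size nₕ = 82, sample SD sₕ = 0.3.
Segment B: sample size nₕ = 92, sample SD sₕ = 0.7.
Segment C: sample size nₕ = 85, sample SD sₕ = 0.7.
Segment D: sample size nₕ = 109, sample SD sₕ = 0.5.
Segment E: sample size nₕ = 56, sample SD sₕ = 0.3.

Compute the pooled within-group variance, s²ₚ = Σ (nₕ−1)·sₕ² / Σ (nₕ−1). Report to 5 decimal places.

0.29831

Degrees of freedom: 81 + 91 + 84 + 108 + 55 = 419.
Σ(nₕ−1)sₕ² = 81·0.09 + 91·0.49 + 84·0.49 + 108·0.25 + 55·0.09 = 124.99.
s²ₚ = 124.99 / 419 = 0.2983055... → 0.29831.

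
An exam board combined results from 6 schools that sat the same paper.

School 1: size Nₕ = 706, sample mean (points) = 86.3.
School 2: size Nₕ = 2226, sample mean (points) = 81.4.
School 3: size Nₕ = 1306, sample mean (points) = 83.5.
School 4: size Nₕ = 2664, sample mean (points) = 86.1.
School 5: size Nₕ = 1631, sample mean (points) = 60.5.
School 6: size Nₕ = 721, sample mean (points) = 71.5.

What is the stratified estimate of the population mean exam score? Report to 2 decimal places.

N = 9254; weights Wₕ = Nₕ/N = (0.0763, 0.2405, 0.1411, 0.2879, 0.1762, 0.0779).
x̄_st = Σ Wₕ·x̄ₕ = 0.0763·86.3 + 0.2405·81.4 + 0.1411·83.5 + 0.2879·86.1 + 0.1762·60.5 + 0.0779·71.5 ≈ 78.9683...
→ 78.97.

78.97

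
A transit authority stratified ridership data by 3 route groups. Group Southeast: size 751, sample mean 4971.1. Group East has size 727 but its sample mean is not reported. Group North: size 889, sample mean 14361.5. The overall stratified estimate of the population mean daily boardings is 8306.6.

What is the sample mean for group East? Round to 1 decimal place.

4348.1

N = 751 + 727 + 889 = 2367.
Overall total = μ·N = 8306.6·2367 = 19661722.2.
Subtract the known strata: 751·4971.1 + 889·14361.5 = 16500669.6.
Remaining total for group East: 19661722.2 − 16500669.6 = 3161052.6.
Divide by its size: 3161052.6 / 727 = 4348.078... → 4348.1.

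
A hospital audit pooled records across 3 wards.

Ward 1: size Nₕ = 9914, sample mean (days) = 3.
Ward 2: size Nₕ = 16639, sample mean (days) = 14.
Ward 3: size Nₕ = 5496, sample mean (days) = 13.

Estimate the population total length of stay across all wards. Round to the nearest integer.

334136

1: 9914·3 = 29742
2: 16639·14 = 232946
3: 5496·13 = 71448
τ̂ = Σ Nₕx̄ₕ = 334136.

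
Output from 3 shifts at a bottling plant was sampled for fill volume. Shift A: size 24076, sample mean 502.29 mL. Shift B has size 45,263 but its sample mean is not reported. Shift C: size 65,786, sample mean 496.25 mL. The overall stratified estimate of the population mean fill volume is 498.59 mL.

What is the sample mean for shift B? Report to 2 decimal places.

500.02

Σ Nₕx̄ₕ = N·μ, so 45263·x̄_B = 135125·498.59 − (24076·502.29 + 65786·496.25).
= 67371973.75 − 44739436.54 = 22632537.21.
x̄_B = 22632537.21 / 45263 = 500.0229... → 500.02.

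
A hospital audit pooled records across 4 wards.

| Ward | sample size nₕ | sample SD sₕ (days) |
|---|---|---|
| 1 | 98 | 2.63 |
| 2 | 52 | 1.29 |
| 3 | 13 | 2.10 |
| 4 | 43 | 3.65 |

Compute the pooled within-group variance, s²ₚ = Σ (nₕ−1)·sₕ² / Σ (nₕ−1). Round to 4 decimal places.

1: (98−1)·2.63² = 97·6.9169 = 670.9393
2: (52−1)·1.29² = 51·1.6641 = 84.8691
3: (13−1)·2.10² = 12·4.41 = 52.92
4: (43−1)·3.65² = 42·13.3225 = 559.545
Numerator = 1368.2734; denominator = Σ(nₕ−1) = 202.
s²ₚ = 1368.2734/202 = 6.773631... → 6.7736.

6.7736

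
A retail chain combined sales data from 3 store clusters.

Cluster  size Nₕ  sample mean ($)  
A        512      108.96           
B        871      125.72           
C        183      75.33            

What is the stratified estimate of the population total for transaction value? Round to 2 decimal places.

179075.03

Population total = Σ Nₕ·x̄ₕ (each stratum's size times its mean).
512·108.96 + 871·125.72 + 183·75.33 = 55787.52 + 109502.12 + 13785.39 = 179075.03.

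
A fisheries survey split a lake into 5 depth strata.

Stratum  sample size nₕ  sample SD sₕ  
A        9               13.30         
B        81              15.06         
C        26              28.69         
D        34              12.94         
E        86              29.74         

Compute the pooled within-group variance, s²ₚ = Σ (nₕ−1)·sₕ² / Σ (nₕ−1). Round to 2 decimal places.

A: (9−1)·13.30² = 8·176.89 = 1415.12
B: (81−1)·15.06² = 80·226.8036 = 18144.288
C: (26−1)·28.69² = 25·823.1161 = 20577.9025
D: (34−1)·12.94² = 33·167.4436 = 5525.6388
E: (86−1)·29.74² = 85·884.4676 = 75179.746
Numerator = 120842.6953; denominator = Σ(nₕ−1) = 231.
s²ₚ = 120842.6953/231 = 523.1286... → 523.13.

523.13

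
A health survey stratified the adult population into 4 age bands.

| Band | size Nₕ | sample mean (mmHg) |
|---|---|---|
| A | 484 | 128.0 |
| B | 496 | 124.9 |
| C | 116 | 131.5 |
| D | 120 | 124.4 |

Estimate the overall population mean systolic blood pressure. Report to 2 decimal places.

126.71

x̄_st = (Σ Nₕx̄ₕ) / (Σ Nₕ) = (484·128.0 + 496·124.9 + 116·131.5 + 120·124.4) / 1216
= 154084.4 / 1216 = 126.7141... → 126.71.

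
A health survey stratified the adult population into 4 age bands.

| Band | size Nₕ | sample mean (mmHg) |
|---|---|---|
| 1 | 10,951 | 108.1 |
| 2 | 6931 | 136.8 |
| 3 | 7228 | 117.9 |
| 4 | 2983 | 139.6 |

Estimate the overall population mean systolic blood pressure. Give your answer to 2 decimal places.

N = 10951 + 6931 + 7228 + 2983 = 28093.
The stratified mean weights each stratum mean by its population share Nₕ/N.
Σ Nₕx̄ₕ = 10951·108.1 + 6931·136.8 + 7228·117.9 + 2983·139.6 = 1183803.1 + 948160.8 + 852181.2 + 416426.8 = 3400571.9.
Divide by N: 3400571.9 / 28093 = 121.0469... → 121.05.

121.05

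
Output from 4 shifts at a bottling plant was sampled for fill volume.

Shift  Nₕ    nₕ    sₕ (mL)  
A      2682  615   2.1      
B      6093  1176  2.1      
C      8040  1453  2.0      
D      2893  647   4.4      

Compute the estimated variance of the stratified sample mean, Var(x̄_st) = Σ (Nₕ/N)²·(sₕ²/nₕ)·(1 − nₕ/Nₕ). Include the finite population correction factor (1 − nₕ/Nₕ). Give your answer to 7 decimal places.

0.0012675

N = 19708; Wₕ = Nₕ/N.
shift A: (2682/19708)²·2.1²/615·(1 − 615/2682) = 0.0001023476
shift B: (6093/19708)²·2.1²/1176·(1 − 1176/6093) = 0.0002892528
shift C: (8040/19708)²·2.0²/1453·(1 − 1453/8040) = 0.0003753643
shift D: (2893/19708)²·4.4²/647·(1 − 647/2893) = 0.0005005808
Sum = 0.0012675454 → 0.0012675.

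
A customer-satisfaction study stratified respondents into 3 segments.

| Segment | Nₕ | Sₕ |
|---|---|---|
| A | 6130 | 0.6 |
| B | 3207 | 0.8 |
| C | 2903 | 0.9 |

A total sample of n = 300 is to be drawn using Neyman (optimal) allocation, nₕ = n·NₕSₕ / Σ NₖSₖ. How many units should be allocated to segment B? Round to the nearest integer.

Σ NₕSₕ = 6130·0.6 + 3207·0.8 + 2903·0.9 = 8856.3.
Share for B: 2565.6/8856.3 = 0.28969.
n_B = 300 × 0.28969 = 86.908... → 87.

87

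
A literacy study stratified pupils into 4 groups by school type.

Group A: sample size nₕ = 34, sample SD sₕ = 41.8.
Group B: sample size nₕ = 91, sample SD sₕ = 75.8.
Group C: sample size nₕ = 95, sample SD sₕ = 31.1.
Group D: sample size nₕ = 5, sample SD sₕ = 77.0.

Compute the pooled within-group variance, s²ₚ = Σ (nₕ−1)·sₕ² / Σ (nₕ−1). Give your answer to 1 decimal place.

Degrees of freedom: 33 + 90 + 94 + 4 = 221.
Σ(nₕ−1)sₕ² = 33·1747.24 + 90·5745.64 + 94·967.21 + 4·5929 = 689400.26.
s²ₚ = 689400.26 / 221 = 3119.458... → 3119.5.

3119.5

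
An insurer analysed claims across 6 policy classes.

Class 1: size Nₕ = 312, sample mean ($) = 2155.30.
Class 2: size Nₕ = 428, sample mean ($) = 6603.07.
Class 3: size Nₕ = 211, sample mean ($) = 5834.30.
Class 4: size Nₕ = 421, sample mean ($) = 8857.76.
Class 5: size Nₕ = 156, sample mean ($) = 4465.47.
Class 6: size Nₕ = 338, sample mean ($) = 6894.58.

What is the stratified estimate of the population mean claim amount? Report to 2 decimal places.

6155.25

N = 1866; weights Wₕ = Nₕ/N = (0.1672, 0.2294, 0.1131, 0.2256, 0.0836, 0.1811).
x̄_st = Σ Wₕ·x̄ₕ = 0.1672·2155.30 + 0.2294·6603.07 + 0.1131·5834.30 + 0.2256·8857.76 + 0.0836·4465.47 + 0.1811·6894.58 ≈ 6155.2536...
→ 6155.25.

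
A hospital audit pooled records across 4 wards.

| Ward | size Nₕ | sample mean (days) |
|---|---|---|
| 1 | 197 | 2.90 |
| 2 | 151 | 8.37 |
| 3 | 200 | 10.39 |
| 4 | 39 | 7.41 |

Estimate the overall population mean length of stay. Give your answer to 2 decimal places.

7.16

N = 587; weights Wₕ = Nₕ/N = (0.3356, 0.2572, 0.3407, 0.0664).
x̄_st = Σ Wₕ·x̄ₕ = 0.3356·2.90 + 0.2572·8.37 + 0.3407·10.39 + 0.0664·7.41 ≈ 7.1587...
→ 7.16.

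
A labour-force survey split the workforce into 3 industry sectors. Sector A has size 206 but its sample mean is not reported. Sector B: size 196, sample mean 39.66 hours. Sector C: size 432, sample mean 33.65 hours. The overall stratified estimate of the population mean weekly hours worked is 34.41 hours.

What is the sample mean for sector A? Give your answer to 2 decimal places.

31.01

N = 206 + 196 + 432 = 834.
Overall total = μ·N = 34.41·834 = 28697.94.
Subtract the known strata: 196·39.66 + 432·33.65 = 22310.16.
Remaining total for sector A: 28697.94 − 22310.16 = 6387.78.
Divide by its size: 6387.78 / 206 = 31.0086... → 31.01.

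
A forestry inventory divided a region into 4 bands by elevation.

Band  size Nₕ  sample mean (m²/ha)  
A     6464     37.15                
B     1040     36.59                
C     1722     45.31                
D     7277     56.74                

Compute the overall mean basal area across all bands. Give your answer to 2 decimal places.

N = 16503; weights Wₕ = Nₕ/N = (0.3917, 0.0630, 0.1043, 0.4410).
x̄_st = Σ Wₕ·x̄ₕ = 0.3917·37.15 + 0.0630·36.59 + 0.1043·45.31 + 0.4410·56.74 ≈ 46.6044...
→ 46.60.

46.60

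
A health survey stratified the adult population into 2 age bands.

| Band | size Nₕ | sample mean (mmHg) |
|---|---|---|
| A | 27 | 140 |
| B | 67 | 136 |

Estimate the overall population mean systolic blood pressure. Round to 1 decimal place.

137.1

N = 27 + 67 = 94.
Overall mean = Σ (Nₕ/N)·x̄ₕ — weight by population share, not a simple average.
Σ Nₕx̄ₕ = 27·140 + 67·136 = 3780 + 9112 = 12892.
Divide by N: 12892 / 94 = 137.149... → 137.1.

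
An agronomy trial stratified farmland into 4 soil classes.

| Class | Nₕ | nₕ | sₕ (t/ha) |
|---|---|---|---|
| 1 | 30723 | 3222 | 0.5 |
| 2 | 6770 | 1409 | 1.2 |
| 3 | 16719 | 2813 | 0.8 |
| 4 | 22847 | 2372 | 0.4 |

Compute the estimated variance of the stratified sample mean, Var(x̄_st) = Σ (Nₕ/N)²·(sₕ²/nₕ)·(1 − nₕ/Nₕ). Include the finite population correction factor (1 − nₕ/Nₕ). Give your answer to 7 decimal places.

0.0000315

N = 77059; Wₕ = Nₕ/N.
class 1: (30723/77059)²·0.5²/3222·(1 − 3222/30723) = 0.0000110403
class 2: (6770/77059)²·1.2²/1409·(1 − 1409/6770) = 0.0000062465
class 3: (16719/77059)²·0.8²/2813·(1 − 2813/16719) = 0.0000089079
class 4: (22847/77059)²·0.4²/2372·(1 − 2372/22847) = 0.0000053139
Sum = 0.0000315086 → 0.0000315.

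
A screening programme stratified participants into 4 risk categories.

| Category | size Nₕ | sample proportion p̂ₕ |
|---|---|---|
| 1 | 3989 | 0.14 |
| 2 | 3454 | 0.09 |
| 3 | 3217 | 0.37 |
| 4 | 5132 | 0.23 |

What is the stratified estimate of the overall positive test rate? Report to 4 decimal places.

0.2052

Wₕ = Nₕ/N with N = 15792: 0.2526, 0.2187, 0.2037, 0.3250.
p̂_st = 0.2526·0.14 + 0.2187·0.09 + 0.2037·0.37 + 0.3250·0.23 ≈ 0.205165... → 0.2052.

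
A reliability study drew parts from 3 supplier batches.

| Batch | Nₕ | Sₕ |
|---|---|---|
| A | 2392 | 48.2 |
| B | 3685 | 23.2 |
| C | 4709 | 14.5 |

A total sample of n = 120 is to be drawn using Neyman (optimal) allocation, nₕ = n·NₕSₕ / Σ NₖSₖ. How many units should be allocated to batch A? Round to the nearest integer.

51

A: NₕSₕ = 2392·48.2 = 115294.4
B: NₕSₕ = 3685·23.2 = 85492
C: NₕSₕ = 4709·14.5 = 68280.5
Σ NₕSₕ = 269066.9.
n_A = 120·115294.4/269066.9 = 51.420... → 51.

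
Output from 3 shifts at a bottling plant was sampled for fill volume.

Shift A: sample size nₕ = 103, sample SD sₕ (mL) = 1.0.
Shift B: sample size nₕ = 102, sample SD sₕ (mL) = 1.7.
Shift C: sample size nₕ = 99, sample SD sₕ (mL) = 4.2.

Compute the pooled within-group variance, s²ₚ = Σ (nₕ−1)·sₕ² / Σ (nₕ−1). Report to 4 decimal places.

7.0519

Degrees of freedom: 102 + 101 + 98 = 301.
Σ(nₕ−1)sₕ² = 102·1 + 101·2.89 + 98·17.64 = 2122.61.
s²ₚ = 2122.61 / 301 = 7.051860... → 7.0519.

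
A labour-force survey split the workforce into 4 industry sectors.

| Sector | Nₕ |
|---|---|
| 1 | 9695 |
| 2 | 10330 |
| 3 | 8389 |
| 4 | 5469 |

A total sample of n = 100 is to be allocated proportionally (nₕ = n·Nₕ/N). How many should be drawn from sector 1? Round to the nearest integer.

29

Share of sector 1 = 9695/33883 = 0.28613.
Allocate 100 × 0.28613 = 28.613... → 29.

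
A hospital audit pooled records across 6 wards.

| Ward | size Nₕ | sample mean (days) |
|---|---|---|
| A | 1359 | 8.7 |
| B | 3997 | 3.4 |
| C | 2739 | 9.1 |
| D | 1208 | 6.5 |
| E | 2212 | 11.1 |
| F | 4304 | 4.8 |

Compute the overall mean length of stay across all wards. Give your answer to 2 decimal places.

6.54

N = 15819; weights Wₕ = Nₕ/N = (0.0859, 0.2527, 0.1731, 0.0764, 0.1398, 0.2721).
x̄_st = Σ Wₕ·x̄ₕ = 0.0859·8.7 + 0.2527·3.4 + 0.1731·9.1 + 0.0764·6.5 + 0.1398·11.1 + 0.2721·4.8 ≈ 6.5366...
→ 6.54.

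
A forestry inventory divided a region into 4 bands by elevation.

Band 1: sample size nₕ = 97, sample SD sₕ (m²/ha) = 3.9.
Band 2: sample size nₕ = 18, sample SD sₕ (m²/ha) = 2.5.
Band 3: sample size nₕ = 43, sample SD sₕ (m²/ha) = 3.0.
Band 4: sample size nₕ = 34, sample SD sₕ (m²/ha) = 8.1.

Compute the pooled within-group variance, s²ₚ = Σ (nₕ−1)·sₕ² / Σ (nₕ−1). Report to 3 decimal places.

21.859

Degrees of freedom: 96 + 17 + 42 + 33 = 188.
Σ(nₕ−1)sₕ² = 96·15.21 + 17·6.25 + 42·9 + 33·65.61 = 4109.54.
s²ₚ = 4109.54 / 188 = 21.85926... → 21.859.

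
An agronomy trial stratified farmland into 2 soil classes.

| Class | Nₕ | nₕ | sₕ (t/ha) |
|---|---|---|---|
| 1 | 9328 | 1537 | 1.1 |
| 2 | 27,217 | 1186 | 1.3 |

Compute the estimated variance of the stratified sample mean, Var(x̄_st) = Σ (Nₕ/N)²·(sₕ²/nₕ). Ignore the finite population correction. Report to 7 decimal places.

N = 36545. Term for each stratum: Wₕ²sₕ²/nₕ.
Var(x̄_st) = 0.0000512900 + 0.0007903630 = 0.0008416530 → 0.0008417.

0.0008417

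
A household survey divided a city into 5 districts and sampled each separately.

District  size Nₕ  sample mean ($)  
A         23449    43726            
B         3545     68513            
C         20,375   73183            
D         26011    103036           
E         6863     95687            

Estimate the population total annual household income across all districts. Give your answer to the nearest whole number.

6096082461

Population total = Σ Nₕ·x̄ₕ (each stratum's size times its mean).
23449·43726 + 3545·68513 + 20375·73183 + 26011·103036 + 6863·95687 = 1025330974 + 242878585 + 1491103625 + 2680069396 + 656699881 = 6096082461.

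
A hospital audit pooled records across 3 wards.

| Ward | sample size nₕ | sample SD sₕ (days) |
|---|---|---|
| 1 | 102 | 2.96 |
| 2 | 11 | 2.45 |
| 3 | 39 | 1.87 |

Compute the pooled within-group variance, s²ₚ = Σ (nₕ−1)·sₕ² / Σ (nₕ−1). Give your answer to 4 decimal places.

7.2338

Degrees of freedom: 101 + 10 + 38 = 149.
Σ(nₕ−1)sₕ² = 101·8.7616 + 10·6.0025 + 38·3.4969 = 1077.8288.
s²ₚ = 1077.8288 / 149 = 7.233750... → 7.2338.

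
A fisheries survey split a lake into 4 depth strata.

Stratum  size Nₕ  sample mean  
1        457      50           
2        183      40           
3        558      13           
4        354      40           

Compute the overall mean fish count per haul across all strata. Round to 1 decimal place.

N = 1552; weights Wₕ = Nₕ/N = (0.2945, 0.1179, 0.3595, 0.2281).
x̄_st = Σ Wₕ·x̄ₕ = 0.2945·50 + 0.1179·40 + 0.3595·13 + 0.2281·40 ≈ 33.237...
→ 33.2.

33.2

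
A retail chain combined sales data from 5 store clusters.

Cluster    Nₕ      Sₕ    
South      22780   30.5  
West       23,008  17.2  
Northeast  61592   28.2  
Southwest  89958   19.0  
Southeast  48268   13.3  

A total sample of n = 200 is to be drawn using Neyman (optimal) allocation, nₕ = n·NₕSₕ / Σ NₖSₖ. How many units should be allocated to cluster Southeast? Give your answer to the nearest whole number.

25

South: NₕSₕ = 22780·30.5 = 694790
West: NₕSₕ = 23008·17.2 = 395737.6
Northeast: NₕSₕ = 61592·28.2 = 1736894.4
Southwest: NₕSₕ = 89958·19.0 = 1709202
Southeast: NₕSₕ = 48268·13.3 = 641964.4
Σ NₕSₕ = 5178588.4.
n_Southeast = 200·641964.4/5178588.4 = 24.793... → 25.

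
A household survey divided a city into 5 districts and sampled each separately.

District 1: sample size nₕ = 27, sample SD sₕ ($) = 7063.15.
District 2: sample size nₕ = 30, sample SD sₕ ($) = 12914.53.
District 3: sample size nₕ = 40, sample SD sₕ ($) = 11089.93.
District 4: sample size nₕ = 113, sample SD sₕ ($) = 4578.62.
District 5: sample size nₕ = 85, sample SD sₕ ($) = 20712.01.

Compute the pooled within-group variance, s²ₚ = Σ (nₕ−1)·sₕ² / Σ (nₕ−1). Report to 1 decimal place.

Degrees of freedom: 26 + 29 + 39 + 112 + 84 = 290.
Σ(nₕ−1)sₕ² = 26·49888087.9225 + 29·166785085.1209 + 39·122986547.4049 + 112·20963761.1044 + 84·428987358.2401 = 49313212439.1434.
s²ₚ = 49313212439.1434 / 290 = 170045560.135... → 170045560.1.

170045560.1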